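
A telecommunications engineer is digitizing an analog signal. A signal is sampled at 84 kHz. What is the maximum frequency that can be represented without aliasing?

The maximum frequency that can be represented without aliasing
is the Nyquist frequency: f_max = f_s / 2 = 84 kHz / 2 = 42 kHz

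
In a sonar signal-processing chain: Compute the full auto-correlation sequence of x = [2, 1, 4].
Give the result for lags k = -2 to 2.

r_xx[k] = sum_m x[m]*x[m+k], indexed from 0, for k = -2 to 2:
  r_xx[-2] = x[2]*x[0] = 8
  r_xx[-1] = x[1]*x[0] + x[2]*x[1] = 6
  r_xx[0] = x[0]*x[0] + x[1]*x[1] + x[2]*x[2] = 21
  r_xx[1] = x[0]*x[1] + x[1]*x[2] = 6
  r_xx[2] = x[0]*x[2] = 8
r_xx = [8, 6, 21, 6, 8]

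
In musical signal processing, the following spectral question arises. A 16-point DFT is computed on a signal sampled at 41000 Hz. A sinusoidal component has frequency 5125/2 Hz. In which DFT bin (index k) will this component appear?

DFT frequency resolution = f_s/N = 41000/16 = 5125/2 Hz
Bin index k = f_signal / resolution = 5125/2 / 5125/2 = 1
The signal frequency 5125/2 Hz falls in DFT bin k = 1.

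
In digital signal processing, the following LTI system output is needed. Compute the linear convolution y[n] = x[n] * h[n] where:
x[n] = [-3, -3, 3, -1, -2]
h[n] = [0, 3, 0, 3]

y[n] = sum_k x[k]*h[n-k]. Output length = len(x) + len(h) - 1 = 5 + 4 - 1 = 8.
y[0] = -3*0 = 0
y[1] = -3*0 + -3*3 = -9
y[2] = 3*0 + -3*3 + -3*0 = -9
y[3] = -1*0 + 3*3 + -3*0 + -3*3 = 0
y[4] = -2*0 + -1*3 + 3*0 + -3*3 = -12
y[5] = -2*3 + -1*0 + 3*3 = 3
y[6] = -2*0 + -1*3 = -3
y[7] = -2*3 = -6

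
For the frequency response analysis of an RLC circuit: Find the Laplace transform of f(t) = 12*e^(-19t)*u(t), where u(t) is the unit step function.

Standard Laplace transform pair:
e^(-at)*u(t) <-> 1/(s+a)
With a = 19: L{12*e^(-19t)*u(t)} = 12/(s+19), ROC: Re(s) > -19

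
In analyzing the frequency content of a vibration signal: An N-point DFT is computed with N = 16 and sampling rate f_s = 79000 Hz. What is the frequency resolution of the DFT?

DFT frequency resolution = f_s / N
= 79000 / 16 = 9875/2 Hz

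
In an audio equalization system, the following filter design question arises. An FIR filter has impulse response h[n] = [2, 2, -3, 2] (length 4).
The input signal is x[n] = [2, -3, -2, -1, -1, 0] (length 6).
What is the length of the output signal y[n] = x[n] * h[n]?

For linear convolution, the output length is:
len(y) = len(x) + len(h) - 1 = 6 + 4 - 1 = 9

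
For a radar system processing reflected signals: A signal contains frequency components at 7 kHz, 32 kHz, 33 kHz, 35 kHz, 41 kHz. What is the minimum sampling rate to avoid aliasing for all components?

The highest frequency component is f_max = 41 kHz.
Nyquist rate = 2 * f_max = 2 * 41 kHz = 82 kHz.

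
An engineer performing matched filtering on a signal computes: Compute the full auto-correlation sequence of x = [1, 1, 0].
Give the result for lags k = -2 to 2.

r_xx[k] = sum_m x[m]*x[m+k], indexed from 0, for k = -2 to 2:
  r_xx[-2] = x[2]*x[0] = 0
  r_xx[-1] = x[1]*x[0] + x[2]*x[1] = 1
  r_xx[0] = x[0]*x[0] + x[1]*x[1] + x[2]*x[2] = 2
  r_xx[1] = x[0]*x[1] + x[1]*x[2] = 1
  r_xx[2] = x[0]*x[2] = 0
r_xx = [0, 1, 2, 1, 0]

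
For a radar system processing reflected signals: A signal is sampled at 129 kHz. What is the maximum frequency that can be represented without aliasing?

The maximum frequency that can be represented without aliasing
is the Nyquist frequency: f_max = f_s / 2 = 129 kHz / 2 = 129/2 kHz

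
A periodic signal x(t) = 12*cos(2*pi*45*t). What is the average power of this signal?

Average power of A*cos(wt) is A^2/2.
P = 12^2 / 2 = 144/2 = 72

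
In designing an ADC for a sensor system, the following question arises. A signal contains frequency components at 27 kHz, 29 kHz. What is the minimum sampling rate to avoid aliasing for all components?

The highest frequency component is f_max = 29 kHz.
Nyquist rate = 2 * f_max = 2 * 29 kHz = 58 kHz.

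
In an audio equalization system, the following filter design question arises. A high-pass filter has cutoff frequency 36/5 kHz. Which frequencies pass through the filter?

A high-pass filter passes all frequencies above the cutoff frequency 36/5 kHz and attenuates lower frequencies.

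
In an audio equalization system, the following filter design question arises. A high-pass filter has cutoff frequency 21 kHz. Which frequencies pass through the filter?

A high-pass filter passes all frequencies above the cutoff frequency 21 kHz and attenuates lower frequencies.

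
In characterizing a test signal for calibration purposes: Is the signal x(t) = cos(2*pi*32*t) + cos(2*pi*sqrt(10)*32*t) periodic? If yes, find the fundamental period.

f1 = 32 Hz, f2 = 32*sqrt(10) Hz
Ratio f2/f1 = sqrt(10), which is irrational.
Since the frequency ratio is irrational, no common period exists.
The signal is not periodic.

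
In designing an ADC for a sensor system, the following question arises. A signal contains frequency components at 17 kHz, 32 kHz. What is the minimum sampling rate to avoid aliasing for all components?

The highest frequency component is f_max = 32 kHz.
Nyquist rate = 2 * f_max = 2 * 32 kHz = 64 kHz.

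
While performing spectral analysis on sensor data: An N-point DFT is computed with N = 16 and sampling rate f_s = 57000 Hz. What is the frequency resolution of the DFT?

DFT frequency resolution = f_s / N
= 57000 / 16 = 7125/2 Hz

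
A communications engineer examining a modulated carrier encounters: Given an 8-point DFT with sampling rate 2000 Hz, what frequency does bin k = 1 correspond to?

The frequency of DFT bin k is: f_k = k * f_s / N
f_1 = 1 * 2000 / 8 = 250 Hz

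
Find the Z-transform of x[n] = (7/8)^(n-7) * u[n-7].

Time-shifting property: if X(z) = Z{x[n]}, then Z{x[n-d]} = z^(-d) * X(z)
X(z) = z/(z - 7/8) for x[n] = (7/8)^n * u[n]
Z{x[n-7]} = z^(-7) * z/(z - 7/8) = z^(-6)/(z - 7/8)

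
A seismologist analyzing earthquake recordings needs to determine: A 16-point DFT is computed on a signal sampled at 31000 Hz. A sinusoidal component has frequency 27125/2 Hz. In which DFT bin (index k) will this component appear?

DFT frequency resolution = f_s/N = 31000/16 = 3875/2 Hz
Bin index k = f_signal / resolution = 27125/2 / 3875/2 = 7
The signal frequency 27125/2 Hz falls in DFT bin k = 7.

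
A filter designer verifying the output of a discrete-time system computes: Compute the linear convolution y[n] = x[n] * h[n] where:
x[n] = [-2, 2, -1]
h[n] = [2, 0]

y[n] = sum_k x[k]*h[n-k]. Output length = len(x) + len(h) - 1 = 3 + 2 - 1 = 4.
y[0] = -2*2 = -4
y[1] = 2*2 + -2*0 = 4
y[2] = -1*2 + 2*0 = -2
y[3] = -1*0 = 0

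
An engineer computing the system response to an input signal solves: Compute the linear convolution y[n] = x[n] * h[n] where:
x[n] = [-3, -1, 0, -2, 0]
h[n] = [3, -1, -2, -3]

y[n] = sum_k x[k]*h[n-k]. Output length = len(x) + len(h) - 1 = 5 + 4 - 1 = 8.
y[0] = -3*3 = -9
y[1] = -1*3 + -3*-1 = 0
y[2] = 0*3 + -1*-1 + -3*-2 = 7
y[3] = -2*3 + 0*-1 + -1*-2 + -3*-3 = 5
y[4] = 0*3 + -2*-1 + 0*-2 + -1*-3 = 5
y[5] = 0*-1 + -2*-2 + 0*-3 = 4
y[6] = 0*-2 + -2*-3 = 6
y[7] = 0*-3 = 0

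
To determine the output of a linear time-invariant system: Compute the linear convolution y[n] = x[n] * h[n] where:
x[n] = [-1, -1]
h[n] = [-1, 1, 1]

y[n] = sum_k x[k]*h[n-k]. Output length = len(x) + len(h) - 1 = 2 + 3 - 1 = 4.
y[0] = -1*-1 = 1
y[1] = -1*-1 + -1*1 = 0
y[2] = -1*1 + -1*1 = -2
y[3] = -1*1 = -1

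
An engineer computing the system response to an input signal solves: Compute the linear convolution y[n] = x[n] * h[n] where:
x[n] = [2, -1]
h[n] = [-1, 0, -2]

y[n] = sum_k x[k]*h[n-k]. Output length = len(x) + len(h) - 1 = 2 + 3 - 1 = 4.
y[0] = 2*-1 = -2
y[1] = -1*-1 + 2*0 = 1
y[2] = -1*0 + 2*-2 = -4
y[3] = -1*-2 = 2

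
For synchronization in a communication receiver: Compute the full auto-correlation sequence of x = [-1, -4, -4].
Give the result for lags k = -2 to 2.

r_xx[k] = sum_m x[m]*x[m+k], indexed from 0, for k = -2 to 2:
  r_xx[-2] = x[2]*x[0] = 4
  r_xx[-1] = x[1]*x[0] + x[2]*x[1] = 20
  r_xx[0] = x[0]*x[0] + x[1]*x[1] + x[2]*x[2] = 33
  r_xx[1] = x[0]*x[1] + x[1]*x[2] = 20
  r_xx[2] = x[0]*x[2] = 4
r_xx = [4, 20, 33, 20, 4]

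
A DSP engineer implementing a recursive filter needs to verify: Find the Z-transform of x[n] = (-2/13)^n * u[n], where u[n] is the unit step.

The Z-transform of a^n * u[n] is z/(z-a) for |z| > |a|.
Here a = -2/13, so X(z) = z/(z - (-2/13)) = 13z/(13z + 2)
ROC: |z| > 2/13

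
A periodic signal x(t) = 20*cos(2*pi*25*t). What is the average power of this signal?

Average power of A*cos(wt) is A^2/2.
P = 20^2 / 2 = 400/2 = 200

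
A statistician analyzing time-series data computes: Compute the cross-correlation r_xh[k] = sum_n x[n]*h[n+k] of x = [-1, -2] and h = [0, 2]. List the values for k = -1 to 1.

Both sequences indexed from 0 and zero outside their support.
Lags with overlap: k = -1 to 1.
  r_xh[-1] = x[1]*h[0] = 0
  r_xh[0] = x[0]*h[0] + x[1]*h[1] = -4
  r_xh[1] = x[0]*h[1] = -2
r_xh = [0, -4, -2] (for k = -1, ..., 1)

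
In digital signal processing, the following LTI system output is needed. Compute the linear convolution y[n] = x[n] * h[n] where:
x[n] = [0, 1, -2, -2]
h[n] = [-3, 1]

y[n] = sum_k x[k]*h[n-k]. Output length = len(x) + len(h) - 1 = 4 + 2 - 1 = 5.
y[0] = 0*-3 = 0
y[1] = 1*-3 + 0*1 = -3
y[2] = -2*-3 + 1*1 = 7
y[3] = -2*-3 + -2*1 = 4
y[4] = -2*1 = -2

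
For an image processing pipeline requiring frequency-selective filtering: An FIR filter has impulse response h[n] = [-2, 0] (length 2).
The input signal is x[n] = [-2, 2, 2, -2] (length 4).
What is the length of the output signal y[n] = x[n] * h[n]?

For linear convolution, the output length is:
len(y) = len(x) + len(h) - 1 = 4 + 2 - 1 = 5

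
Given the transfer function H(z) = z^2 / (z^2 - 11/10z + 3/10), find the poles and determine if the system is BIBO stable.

Poles are roots of the denominator: z^2 - 11/10z + 3/10 = 0.
Quadratic formula: z = [-(-11/10) +/- sqrt((-11/10)^2 - 4*(3/10))] / 2
Discriminant = 121/100 - 6/5 = 1/100; sqrt = 1/10.
z = (11/10 +/- 1/10) / 2 => z = 3/5 or z = 1/2.
|p1| = 1/2, |p2| = 3/5.
For BIBO stability, all poles must lie inside the unit circle (|p| < 1).
System is STABLE since both |p| < 1.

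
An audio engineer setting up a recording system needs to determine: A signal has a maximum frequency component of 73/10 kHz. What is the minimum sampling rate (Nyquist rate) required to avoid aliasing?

By the Nyquist-Shannon sampling theorem,
the minimum sampling rate (Nyquist rate) must be at least 2 * f_max.
Nyquist rate = 2 * 73/10 kHz = 73/5 kHz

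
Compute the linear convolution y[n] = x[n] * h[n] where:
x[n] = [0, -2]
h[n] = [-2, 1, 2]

y[n] = sum_k x[k]*h[n-k]. Output length = len(x) + len(h) - 1 = 2 + 3 - 1 = 4.
y[0] = 0*-2 = 0
y[1] = -2*-2 + 0*1 = 4
y[2] = -2*1 + 0*2 = -2
y[3] = -2*2 = -4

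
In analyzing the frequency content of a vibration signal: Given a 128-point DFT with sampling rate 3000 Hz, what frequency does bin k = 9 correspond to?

The frequency of DFT bin k is: f_k = k * f_s / N
f_9 = 9 * 3000 / 128 = 3375/16 Hz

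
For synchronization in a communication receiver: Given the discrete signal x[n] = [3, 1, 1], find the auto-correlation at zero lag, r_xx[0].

The auto-correlation at zero lag r_xx[0] equals the signal energy.
r_xx[0] = sum of x[n]^2 = 3^2 + 1^2 + 1^2
= 9 + 1 + 1 = 11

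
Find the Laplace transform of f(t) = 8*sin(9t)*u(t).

Standard pair: sin(wt)*u(t) <-> w/(s^2+w^2)
With w = 9: L{8*sin(9t)*u(t)} = 72/(s^2+81)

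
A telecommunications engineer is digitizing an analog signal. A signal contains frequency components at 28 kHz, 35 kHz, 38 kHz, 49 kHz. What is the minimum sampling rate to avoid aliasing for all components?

The highest frequency component is f_max = 49 kHz.
Nyquist rate = 2 * f_max = 2 * 49 kHz = 98 kHz.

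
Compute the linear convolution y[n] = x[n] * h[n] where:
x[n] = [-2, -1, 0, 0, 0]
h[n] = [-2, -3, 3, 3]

y[n] = sum_k x[k]*h[n-k]. Output length = len(x) + len(h) - 1 = 5 + 4 - 1 = 8.
y[0] = -2*-2 = 4
y[1] = -1*-2 + -2*-3 = 8
y[2] = 0*-2 + -1*-3 + -2*3 = -3
y[3] = 0*-2 + 0*-3 + -1*3 + -2*3 = -9
y[4] = 0*-2 + 0*-3 + 0*3 + -1*3 = -3
y[5] = 0*-3 + 0*3 + 0*3 = 0
y[6] = 0*3 + 0*3 = 0
y[7] = 0*3 = 0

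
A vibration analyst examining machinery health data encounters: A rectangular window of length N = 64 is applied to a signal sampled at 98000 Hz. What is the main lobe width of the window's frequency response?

For a rectangular window of length N,
the main lobe width in frequency is 2*f_s/N.
= 2*98000/64 = 6125/2 Hz
This determines the minimum frequency separation for resolving two sinusoids.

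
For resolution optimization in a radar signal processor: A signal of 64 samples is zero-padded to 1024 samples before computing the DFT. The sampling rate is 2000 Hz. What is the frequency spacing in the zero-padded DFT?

Original DFT: N = 64, resolution = f_s/N = 2000/64 = 125/4 Hz
Zero-padded DFT: N = 1024, resolution = f_s/N = 2000/1024 = 125/64 Hz
Zero-padding interpolates the spectrum (finer frequency grid)
but does NOT improve the true spectral resolution (ability to resolve close frequencies).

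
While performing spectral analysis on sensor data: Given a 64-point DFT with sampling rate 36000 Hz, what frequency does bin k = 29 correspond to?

The frequency of DFT bin k is: f_k = k * f_s / N
f_29 = 29 * 36000 / 64 = 32625/2 Hz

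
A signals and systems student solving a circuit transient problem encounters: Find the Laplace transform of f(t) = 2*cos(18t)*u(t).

Standard pair: cos(wt)*u(t) <-> s/(s^2+w^2)
With w = 18: L{2*cos(18t)*u(t)} = 2s/(s^2+324)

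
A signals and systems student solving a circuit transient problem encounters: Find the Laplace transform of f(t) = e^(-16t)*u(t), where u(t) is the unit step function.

Standard Laplace transform pair:
e^(-at)*u(t) <-> 1/(s+a)
With a = 16: L{e^(-16t)*u(t)} = 1/(s+16), ROC: Re(s) > -16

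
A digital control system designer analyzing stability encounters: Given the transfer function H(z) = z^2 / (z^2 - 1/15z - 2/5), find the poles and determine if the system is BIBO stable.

Poles are roots of the denominator: z^2 - 1/15z - 2/5 = 0.
Quadratic formula: z = [-(-1/15) +/- sqrt((-1/15)^2 - 4*(-2/5))] / 2
Discriminant = 1/225 + 8/5 = 361/225; sqrt = 19/15.
z = (1/15 +/- 19/15) / 2 => z = 2/3 or z = -3/5.
|p1| = 2/3, |p2| = 3/5.
For BIBO stability, all poles must lie inside the unit circle (|p| < 1).
System is STABLE since both |p| < 1.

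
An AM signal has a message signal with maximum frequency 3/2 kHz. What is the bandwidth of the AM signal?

In AM (double-sideband), the bandwidth is twice the message frequency.
BW = 2 * f_m = 2 * 3/2 kHz = 3 kHz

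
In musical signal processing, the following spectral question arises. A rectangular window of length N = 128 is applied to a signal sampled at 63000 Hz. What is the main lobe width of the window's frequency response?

For a rectangular window of length N,
the main lobe width in frequency is 2*f_s/N.
= 2*63000/128 = 7875/8 Hz
This determines the minimum frequency separation for resolving two sinusoids.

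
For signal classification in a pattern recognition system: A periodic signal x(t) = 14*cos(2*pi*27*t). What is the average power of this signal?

Average power of A*cos(wt) is A^2/2.
P = 14^2 / 2 = 196/2 = 98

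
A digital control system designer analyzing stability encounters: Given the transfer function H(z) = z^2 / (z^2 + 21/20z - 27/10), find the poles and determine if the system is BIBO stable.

Poles are roots of the denominator: z^2 + 21/20z - 27/10 = 0.
Quadratic formula: z = [-(21/20) +/- sqrt((21/20)^2 - 4*(-27/10))] / 2
Discriminant = 441/400 + 54/5 = 4761/400; sqrt = 69/20.
z = (-21/20 +/- 69/20) / 2 => z = 6/5 or z = -9/4.
|p1| = 9/4, |p2| = 6/5.
For BIBO stability, all poles must lie inside the unit circle (|p| < 1).
System is UNSTABLE since at least one |p| >= 1.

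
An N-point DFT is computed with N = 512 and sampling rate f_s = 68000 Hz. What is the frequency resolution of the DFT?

DFT frequency resolution = f_s / N
= 68000 / 512 = 2125/16 Hz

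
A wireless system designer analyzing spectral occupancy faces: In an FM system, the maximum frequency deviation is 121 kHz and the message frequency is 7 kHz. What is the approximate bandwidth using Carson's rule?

Carson's rule: BW = 2*(delta_f + f_m)
= 2*(121 + 7) kHz = 256 kHz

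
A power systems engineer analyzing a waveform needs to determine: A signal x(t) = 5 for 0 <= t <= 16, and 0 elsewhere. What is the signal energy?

Energy = integral of |x(t)|^2 dt over the signal duration
= 5^2 * 16 = 25 * 16 = 400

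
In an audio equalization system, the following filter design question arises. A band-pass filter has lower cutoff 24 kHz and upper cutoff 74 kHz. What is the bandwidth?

Bandwidth = f_high - f_low
= 74 kHz - 24 kHz = 50 kHz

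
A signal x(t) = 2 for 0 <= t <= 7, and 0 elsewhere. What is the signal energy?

Energy = integral of |x(t)|^2 dt over the signal duration
= 2^2 * 7 = 4 * 7 = 28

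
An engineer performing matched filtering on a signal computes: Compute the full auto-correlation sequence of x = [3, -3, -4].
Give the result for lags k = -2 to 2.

r_xx[k] = sum_m x[m]*x[m+k], indexed from 0, for k = -2 to 2:
  r_xx[-2] = x[2]*x[0] = -12
  r_xx[-1] = x[1]*x[0] + x[2]*x[1] = 3
  r_xx[0] = x[0]*x[0] + x[1]*x[1] + x[2]*x[2] = 34
  r_xx[1] = x[0]*x[1] + x[1]*x[2] = 3
  r_xx[2] = x[0]*x[2] = -12
r_xx = [-12, 3, 34, 3, -12]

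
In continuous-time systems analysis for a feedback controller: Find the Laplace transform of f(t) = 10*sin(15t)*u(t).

Standard pair: sin(wt)*u(t) <-> w/(s^2+w^2)
With w = 15: L{10*sin(15t)*u(t)} = 150/(s^2+225)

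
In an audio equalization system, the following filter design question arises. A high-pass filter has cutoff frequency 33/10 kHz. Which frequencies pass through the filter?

A high-pass filter passes all frequencies above the cutoff frequency 33/10 kHz and attenuates lower frequencies.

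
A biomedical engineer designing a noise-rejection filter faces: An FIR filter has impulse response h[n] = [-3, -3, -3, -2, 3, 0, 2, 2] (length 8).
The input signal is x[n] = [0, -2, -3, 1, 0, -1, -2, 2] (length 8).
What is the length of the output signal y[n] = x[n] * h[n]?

For linear convolution, the output length is:
len(y) = len(x) + len(h) - 1 = 8 + 8 - 1 = 15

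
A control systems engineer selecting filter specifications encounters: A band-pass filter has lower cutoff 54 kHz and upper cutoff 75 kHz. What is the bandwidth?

Bandwidth = f_high - f_low
= 75 kHz - 54 kHz = 21 kHz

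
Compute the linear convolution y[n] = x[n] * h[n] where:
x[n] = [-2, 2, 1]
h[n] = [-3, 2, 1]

y[n] = sum_k x[k]*h[n-k]. Output length = len(x) + len(h) - 1 = 3 + 3 - 1 = 5.
y[0] = -2*-3 = 6
y[1] = 2*-3 + -2*2 = -10
y[2] = 1*-3 + 2*2 + -2*1 = -1
y[3] = 1*2 + 2*1 = 4
y[4] = 1*1 = 1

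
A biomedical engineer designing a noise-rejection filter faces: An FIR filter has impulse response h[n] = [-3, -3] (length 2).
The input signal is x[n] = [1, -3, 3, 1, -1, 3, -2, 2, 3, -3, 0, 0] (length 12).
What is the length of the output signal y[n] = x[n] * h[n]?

For linear convolution, the output length is:
len(y) = len(x) + len(h) - 1 = 12 + 2 - 1 = 13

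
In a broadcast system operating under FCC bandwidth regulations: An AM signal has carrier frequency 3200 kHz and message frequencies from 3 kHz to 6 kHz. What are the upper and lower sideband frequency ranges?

Upper sideband (USB) = fc + [fm_low, fm_high] = 3200 + [3, 6] = [3203, 3206] kHz
Lower sideband (LSB) = fc - [fm_high, fm_low] = 3200 - [6, 3] = [3194, 3197] kHz
Total occupied spectrum: 3194 kHz to 3206 kHz (plus carrier at 3200 kHz)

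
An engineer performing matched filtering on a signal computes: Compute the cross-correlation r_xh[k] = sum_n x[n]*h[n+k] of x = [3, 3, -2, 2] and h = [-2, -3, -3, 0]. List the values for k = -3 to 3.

Both sequences indexed from 0 and zero outside their support.
Lags with overlap: k = -3 to 3.
  r_xh[-3] = x[3]*h[0] = -4
  r_xh[-2] = x[2]*h[0] + x[3]*h[1] = -2
  r_xh[-1] = x[1]*h[0] + x[2]*h[1] + x[3]*h[2] = -6
  r_xh[0] = x[0]*h[0] + x[1]*h[1] + x[2]*h[2] + x[3]*h[3] = -9
  r_xh[1] = x[0]*h[1] + x[1]*h[2] + x[2]*h[3] = -18
  r_xh[2] = x[0]*h[2] + x[1]*h[3] = -9
  r_xh[3] = x[0]*h[3] = 0
r_xh = [-4, -2, -6, -9, -18, -9, 0] (for k = -3, ..., 3)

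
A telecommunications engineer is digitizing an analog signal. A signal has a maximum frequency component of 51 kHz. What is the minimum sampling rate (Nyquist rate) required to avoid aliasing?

By the Nyquist-Shannon sampling theorem,
the minimum sampling rate (Nyquist rate) must be at least 2 * f_max.
Nyquist rate = 2 * 51 kHz = 102 kHz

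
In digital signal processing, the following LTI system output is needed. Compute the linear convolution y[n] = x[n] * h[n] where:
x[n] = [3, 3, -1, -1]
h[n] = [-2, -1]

y[n] = sum_k x[k]*h[n-k]. Output length = len(x) + len(h) - 1 = 4 + 2 - 1 = 5.
y[0] = 3*-2 = -6
y[1] = 3*-2 + 3*-1 = -9
y[2] = -1*-2 + 3*-1 = -1
y[3] = -1*-2 + -1*-1 = 3
y[4] = -1*-1 = 1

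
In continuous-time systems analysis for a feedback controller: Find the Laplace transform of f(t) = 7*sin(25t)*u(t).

Standard pair: sin(wt)*u(t) <-> w/(s^2+w^2)
With w = 25: L{7*sin(25t)*u(t)} = 175/(s^2+625)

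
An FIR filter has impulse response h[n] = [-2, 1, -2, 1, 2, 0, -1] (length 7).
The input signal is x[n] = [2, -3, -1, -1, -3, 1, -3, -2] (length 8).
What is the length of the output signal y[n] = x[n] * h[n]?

For linear convolution, the output length is:
len(y) = len(x) + len(h) - 1 = 8 + 7 - 1 = 14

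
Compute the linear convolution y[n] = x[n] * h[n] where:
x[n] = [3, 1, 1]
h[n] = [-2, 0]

y[n] = sum_k x[k]*h[n-k]. Output length = len(x) + len(h) - 1 = 3 + 2 - 1 = 4.
y[0] = 3*-2 = -6
y[1] = 1*-2 + 3*0 = -2
y[2] = 1*-2 + 1*0 = -2
y[3] = 1*0 = 0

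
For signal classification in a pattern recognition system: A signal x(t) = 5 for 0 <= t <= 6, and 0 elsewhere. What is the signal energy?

Energy = integral of |x(t)|^2 dt over the signal duration
= 5^2 * 6 = 25 * 6 = 150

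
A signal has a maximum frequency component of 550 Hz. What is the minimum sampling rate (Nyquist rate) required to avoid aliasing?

By the Nyquist-Shannon sampling theorem,
the minimum sampling rate (Nyquist rate) must be at least 2 * f_max.
Nyquist rate = 2 * 550 Hz = 1100 Hz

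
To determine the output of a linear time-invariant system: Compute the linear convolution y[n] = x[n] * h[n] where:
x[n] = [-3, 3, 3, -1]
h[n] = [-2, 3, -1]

y[n] = sum_k x[k]*h[n-k]. Output length = len(x) + len(h) - 1 = 4 + 3 - 1 = 6.
y[0] = -3*-2 = 6
y[1] = 3*-2 + -3*3 = -15
y[2] = 3*-2 + 3*3 + -3*-1 = 6
y[3] = -1*-2 + 3*3 + 3*-1 = 8
y[4] = -1*3 + 3*-1 = -6
y[5] = -1*-1 = 1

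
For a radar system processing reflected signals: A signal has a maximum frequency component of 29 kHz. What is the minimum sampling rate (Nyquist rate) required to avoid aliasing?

By the Nyquist-Shannon sampling theorem,
the minimum sampling rate (Nyquist rate) must be at least 2 * f_max.
Nyquist rate = 2 * 29 kHz = 58 kHz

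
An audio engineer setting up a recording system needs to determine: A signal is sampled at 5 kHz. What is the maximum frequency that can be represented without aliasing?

The maximum frequency that can be represented without aliasing
is the Nyquist frequency: f_max = f_s / 2 = 5 kHz / 2 = 5/2 kHz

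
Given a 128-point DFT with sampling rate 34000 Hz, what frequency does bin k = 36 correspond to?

The frequency of DFT bin k is: f_k = k * f_s / N
f_36 = 36 * 34000 / 128 = 19125/2 Hz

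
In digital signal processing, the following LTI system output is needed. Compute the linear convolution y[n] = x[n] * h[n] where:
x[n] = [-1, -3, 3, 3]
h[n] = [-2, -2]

y[n] = sum_k x[k]*h[n-k]. Output length = len(x) + len(h) - 1 = 4 + 2 - 1 = 5.
y[0] = -1*-2 = 2
y[1] = -3*-2 + -1*-2 = 8
y[2] = 3*-2 + -3*-2 = 0
y[3] = 3*-2 + 3*-2 = -12
y[4] = 3*-2 = -6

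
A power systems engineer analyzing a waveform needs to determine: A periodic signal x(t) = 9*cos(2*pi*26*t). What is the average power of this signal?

Average power of A*cos(wt) is A^2/2.
P = 9^2 / 2 = 81/2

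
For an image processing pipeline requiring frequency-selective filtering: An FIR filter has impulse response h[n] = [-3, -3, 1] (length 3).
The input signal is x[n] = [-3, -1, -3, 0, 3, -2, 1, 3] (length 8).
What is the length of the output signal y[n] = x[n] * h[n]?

For linear convolution, the output length is:
len(y) = len(x) + len(h) - 1 = 8 + 3 - 1 = 10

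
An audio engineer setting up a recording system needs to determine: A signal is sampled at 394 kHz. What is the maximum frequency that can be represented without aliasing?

The maximum frequency that can be represented without aliasing
is the Nyquist frequency: f_max = f_s / 2 = 394 kHz / 2 = 197 kHz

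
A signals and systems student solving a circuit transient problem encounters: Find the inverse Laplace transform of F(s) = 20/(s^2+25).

Standard pair: w/(s^2+w^2) <-> sin(wt)*u(t)
Recognize w^2 = 25, so w = 5; numerator 20 = 4*5.
f(t) = 4*sin(5t)*u(t)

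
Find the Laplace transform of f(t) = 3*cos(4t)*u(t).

Standard pair: cos(wt)*u(t) <-> s/(s^2+w^2)
With w = 4: L{3*cos(4t)*u(t)} = 3s/(s^2+16)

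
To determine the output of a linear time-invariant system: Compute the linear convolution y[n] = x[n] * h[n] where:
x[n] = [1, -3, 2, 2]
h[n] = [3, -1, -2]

y[n] = sum_k x[k]*h[n-k]. Output length = len(x) + len(h) - 1 = 4 + 3 - 1 = 6.
y[0] = 1*3 = 3
y[1] = -3*3 + 1*-1 = -10
y[2] = 2*3 + -3*-1 + 1*-2 = 7
y[3] = 2*3 + 2*-1 + -3*-2 = 10
y[4] = 2*-1 + 2*-2 = -6
y[5] = 2*-2 = -4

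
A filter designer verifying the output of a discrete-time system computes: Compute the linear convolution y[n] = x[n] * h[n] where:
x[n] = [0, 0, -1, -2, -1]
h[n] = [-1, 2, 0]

y[n] = sum_k x[k]*h[n-k]. Output length = len(x) + len(h) - 1 = 5 + 3 - 1 = 7.
y[0] = 0*-1 = 0
y[1] = 0*-1 + 0*2 = 0
y[2] = -1*-1 + 0*2 + 0*0 = 1
y[3] = -2*-1 + -1*2 + 0*0 = 0
y[4] = -1*-1 + -2*2 + -1*0 = -3
y[5] = -1*2 + -2*0 = -2
y[6] = -1*0 = 0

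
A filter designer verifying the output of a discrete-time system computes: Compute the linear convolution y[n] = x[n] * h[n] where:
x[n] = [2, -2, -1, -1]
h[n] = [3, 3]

y[n] = sum_k x[k]*h[n-k]. Output length = len(x) + len(h) - 1 = 4 + 2 - 1 = 5.
y[0] = 2*3 = 6
y[1] = -2*3 + 2*3 = 0
y[2] = -1*3 + -2*3 = -9
y[3] = -1*3 + -1*3 = -6
y[4] = -1*3 = -3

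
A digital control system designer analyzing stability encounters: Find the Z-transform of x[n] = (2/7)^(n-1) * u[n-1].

Time-shifting property: if X(z) = Z{x[n]}, then Z{x[n-d]} = z^(-d) * X(z)
X(z) = z/(z - 2/7) for x[n] = (2/7)^n * u[n]
Z{x[n-1]} = z^(-1) * z/(z - 2/7) = 1/(z - 2/7)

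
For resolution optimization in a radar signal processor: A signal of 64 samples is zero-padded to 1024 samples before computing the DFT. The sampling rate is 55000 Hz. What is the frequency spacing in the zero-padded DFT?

Original DFT: N = 64, resolution = f_s/N = 55000/64 = 6875/8 Hz
Zero-padded DFT: N = 1024, resolution = f_s/N = 55000/1024 = 6875/128 Hz
Zero-padding interpolates the spectrum (finer frequency grid)
but does NOT improve the true spectral resolution (ability to resolve close frequencies).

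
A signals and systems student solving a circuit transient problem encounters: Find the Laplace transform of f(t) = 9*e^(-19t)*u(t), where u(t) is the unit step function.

Standard Laplace transform pair:
e^(-at)*u(t) <-> 1/(s+a)
With a = 19: L{9*e^(-19t)*u(t)} = 9/(s+19), ROC: Re(s) > -19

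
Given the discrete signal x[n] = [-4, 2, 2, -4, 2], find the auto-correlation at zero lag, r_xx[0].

The auto-correlation at zero lag r_xx[0] equals the signal energy.
r_xx[0] = sum of x[n]^2 = (-4)^2 + 2^2 + 2^2 + (-4)^2 + 2^2
= 16 + 4 + 4 + 16 + 4 = 44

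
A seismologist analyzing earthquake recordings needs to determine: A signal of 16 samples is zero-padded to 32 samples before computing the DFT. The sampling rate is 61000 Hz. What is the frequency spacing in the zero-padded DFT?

Original DFT: N = 16, resolution = f_s/N = 61000/16 = 7625/2 Hz
Zero-padded DFT: N = 32, resolution = f_s/N = 61000/32 = 7625/4 Hz
Zero-padding interpolates the spectrum (finer frequency grid)
but does NOT improve the true spectral resolution (ability to resolve close frequencies).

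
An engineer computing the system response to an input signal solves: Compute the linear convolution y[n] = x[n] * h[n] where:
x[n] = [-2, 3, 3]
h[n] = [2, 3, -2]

y[n] = sum_k x[k]*h[n-k]. Output length = len(x) + len(h) - 1 = 3 + 3 - 1 = 5.
y[0] = -2*2 = -4
y[1] = 3*2 + -2*3 = 0
y[2] = 3*2 + 3*3 + -2*-2 = 19
y[3] = 3*3 + 3*-2 = 3
y[4] = 3*-2 = -6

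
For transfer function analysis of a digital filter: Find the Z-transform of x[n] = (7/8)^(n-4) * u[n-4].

Time-shifting property: if X(z) = Z{x[n]}, then Z{x[n-d]} = z^(-d) * X(z)
X(z) = z/(z - 7/8) for x[n] = (7/8)^n * u[n]
Z{x[n-4]} = z^(-4) * z/(z - 7/8) = z^(-3)/(z - 7/8)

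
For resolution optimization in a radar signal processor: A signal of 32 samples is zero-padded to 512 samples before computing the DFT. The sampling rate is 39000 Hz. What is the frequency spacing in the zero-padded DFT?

Original DFT: N = 32, resolution = f_s/N = 39000/32 = 4875/4 Hz
Zero-padded DFT: N = 512, resolution = f_s/N = 39000/512 = 4875/64 Hz
Zero-padding interpolates the spectrum (finer frequency grid)
but does NOT improve the true spectral resolution (ability to resolve close frequencies).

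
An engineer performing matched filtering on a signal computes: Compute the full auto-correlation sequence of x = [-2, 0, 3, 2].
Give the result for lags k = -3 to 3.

r_xx[k] = sum_m x[m]*x[m+k], indexed from 0, for k = -3 to 3:
  r_xx[-3] = x[3]*x[0] = -4
  r_xx[-2] = x[2]*x[0] + x[3]*x[1] = -6
  r_xx[-1] = x[1]*x[0] + x[2]*x[1] + x[3]*x[2] = 6
  r_xx[0] = x[0]*x[0] + x[1]*x[1] + x[2]*x[2] + x[3]*x[3] = 17
  r_xx[1] = x[0]*x[1] + x[1]*x[2] + x[2]*x[3] = 6
  r_xx[2] = x[0]*x[2] + x[1]*x[3] = -6
  r_xx[3] = x[0]*x[3] = -4
r_xx = [-4, -6, 6, 17, 6, -6, -4]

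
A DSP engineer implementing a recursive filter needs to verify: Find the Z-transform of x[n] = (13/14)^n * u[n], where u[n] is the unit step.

The Z-transform of a^n * u[n] is z/(z-a) for |z| > |a|.
Here a = 13/14, so X(z) = z/(z - (13/14)) = 14z/(14z - 13)
ROC: |z| > 13/14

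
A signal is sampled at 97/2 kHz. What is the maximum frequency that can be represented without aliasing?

The maximum frequency that can be represented without aliasing
is the Nyquist frequency: f_max = f_s / 2 = 97/2 kHz / 2 = 97/4 kHz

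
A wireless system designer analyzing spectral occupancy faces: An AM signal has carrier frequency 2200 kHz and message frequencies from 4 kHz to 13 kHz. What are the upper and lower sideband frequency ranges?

Upper sideband (USB) = fc + [fm_low, fm_high] = 2200 + [4, 13] = [2204, 2213] kHz
Lower sideband (LSB) = fc - [fm_high, fm_low] = 2200 - [13, 4] = [2187, 2196] kHz
Total occupied spectrum: 2187 kHz to 2213 kHz (plus carrier at 2200 kHz)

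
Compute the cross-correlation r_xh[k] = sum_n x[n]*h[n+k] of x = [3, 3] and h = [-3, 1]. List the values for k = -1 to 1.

Both sequences indexed from 0 and zero outside their support.
Lags with overlap: k = -1 to 1.
  r_xh[-1] = x[1]*h[0] = -9
  r_xh[0] = x[0]*h[0] + x[1]*h[1] = -6
  r_xh[1] = x[0]*h[1] = 3
r_xh = [-9, -6, 3] (for k = -1, ..., 1)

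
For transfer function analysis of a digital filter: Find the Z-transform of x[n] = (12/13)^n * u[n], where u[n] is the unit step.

The Z-transform of a^n * u[n] is z/(z-a) for |z| > |a|.
Here a = 12/13, so X(z) = z/(z - (12/13)) = 13z/(13z - 12)
ROC: |z| > 12/13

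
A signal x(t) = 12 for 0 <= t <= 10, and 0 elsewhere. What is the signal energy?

Energy = integral of |x(t)|^2 dt over the signal duration
= 12^2 * 10 = 144 * 10 = 1440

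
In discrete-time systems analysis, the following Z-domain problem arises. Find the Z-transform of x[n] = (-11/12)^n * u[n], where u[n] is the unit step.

The Z-transform of a^n * u[n] is z/(z-a) for |z| > |a|.
Here a = -11/12, so X(z) = z/(z - (-11/12)) = 12z/(12z + 11)
ROC: |z| > 11/12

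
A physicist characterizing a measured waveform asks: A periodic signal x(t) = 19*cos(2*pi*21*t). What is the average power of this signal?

Average power of A*cos(wt) is A^2/2.
P = 19^2 / 2 = 361/2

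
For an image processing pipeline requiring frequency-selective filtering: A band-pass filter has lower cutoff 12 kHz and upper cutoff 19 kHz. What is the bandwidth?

Bandwidth = f_high - f_low
= 19 kHz - 12 kHz = 7 kHz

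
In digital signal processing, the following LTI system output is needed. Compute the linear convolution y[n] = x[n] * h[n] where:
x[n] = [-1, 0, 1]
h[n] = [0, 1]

y[n] = sum_k x[k]*h[n-k]. Output length = len(x) + len(h) - 1 = 3 + 2 - 1 = 4.
y[0] = -1*0 = 0
y[1] = 0*0 + -1*1 = -1
y[2] = 1*0 + 0*1 = 0
y[3] = 1*1 = 1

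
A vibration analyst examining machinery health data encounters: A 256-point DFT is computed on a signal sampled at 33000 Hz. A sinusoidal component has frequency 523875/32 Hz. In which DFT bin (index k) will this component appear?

DFT frequency resolution = f_s/N = 33000/256 = 4125/32 Hz
Bin index k = f_signal / resolution = 523875/32 / 4125/32 = 127
The signal frequency 523875/32 Hz falls in DFT bin k = 127.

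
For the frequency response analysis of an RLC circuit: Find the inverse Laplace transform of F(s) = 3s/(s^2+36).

Standard pair: s/(s^2+w^2) <-> cos(wt)*u(t)
With k=3, w=6: f(t) = 3*cos(6t)*u(t)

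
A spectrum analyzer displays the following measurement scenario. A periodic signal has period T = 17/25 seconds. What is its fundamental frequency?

The fundamental frequency is the reciprocal of the period.
f = 1/T = 1/(17/25) = 25/17 Hz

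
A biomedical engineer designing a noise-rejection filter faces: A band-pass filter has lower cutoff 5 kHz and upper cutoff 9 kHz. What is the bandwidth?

Bandwidth = f_high - f_low
= 9 kHz - 5 kHz = 4 kHz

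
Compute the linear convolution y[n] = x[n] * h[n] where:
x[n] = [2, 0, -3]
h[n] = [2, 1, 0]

y[n] = sum_k x[k]*h[n-k]. Output length = len(x) + len(h) - 1 = 3 + 3 - 1 = 5.
y[0] = 2*2 = 4
y[1] = 0*2 + 2*1 = 2
y[2] = -3*2 + 0*1 + 2*0 = -6
y[3] = -3*1 + 0*0 = -3
y[4] = -3*0 = 0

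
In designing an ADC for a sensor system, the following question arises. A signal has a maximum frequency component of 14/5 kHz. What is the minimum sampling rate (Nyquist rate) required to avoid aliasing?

By the Nyquist-Shannon sampling theorem,
the minimum sampling rate (Nyquist rate) must be at least 2 * f_max.
Nyquist rate = 2 * 14/5 kHz = 28/5 kHz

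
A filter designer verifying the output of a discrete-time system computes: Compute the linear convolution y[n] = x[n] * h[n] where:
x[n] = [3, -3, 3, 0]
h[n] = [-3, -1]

y[n] = sum_k x[k]*h[n-k]. Output length = len(x) + len(h) - 1 = 4 + 2 - 1 = 5.
y[0] = 3*-3 = -9
y[1] = -3*-3 + 3*-1 = 6
y[2] = 3*-3 + -3*-1 = -6
y[3] = 0*-3 + 3*-1 = -3
y[4] = 0*-1 = 0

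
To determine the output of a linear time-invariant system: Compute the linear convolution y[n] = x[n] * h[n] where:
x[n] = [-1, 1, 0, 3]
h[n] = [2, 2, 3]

y[n] = sum_k x[k]*h[n-k]. Output length = len(x) + len(h) - 1 = 4 + 3 - 1 = 6.
y[0] = -1*2 = -2
y[1] = 1*2 + -1*2 = 0
y[2] = 0*2 + 1*2 + -1*3 = -1
y[3] = 3*2 + 0*2 + 1*3 = 9
y[4] = 3*2 + 0*3 = 6
y[5] = 3*3 = 9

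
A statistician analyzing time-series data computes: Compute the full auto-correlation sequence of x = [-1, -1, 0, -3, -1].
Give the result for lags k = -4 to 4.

r_xx[k] = sum_m x[m]*x[m+k], indexed from 0, for k = -4 to 4:
  r_xx[-4] = x[4]*x[0] = 1
  r_xx[-3] = x[3]*x[0] + x[4]*x[1] = 4
  r_xx[-2] = x[2]*x[0] + x[3]*x[1] + x[4]*x[2] = 3
  r_xx[-1] = x[1]*x[0] + x[2]*x[1] + x[3]*x[2] + x[4]*x[3] = 4
  r_xx[0] = x[0]*x[0] + x[1]*x[1] + x[2]*x[2] + x[3]*x[3] + x[4]*x[4] = 12
  r_xx[1] = x[0]*x[1] + x[1]*x[2] + x[2]*x[3] + x[3]*x[4] = 4
  r_xx[2] = x[0]*x[2] + x[1]*x[3] + x[2]*x[4] = 3
  r_xx[3] = x[0]*x[3] + x[1]*x[4] = 4
  r_xx[4] = x[0]*x[4] = 1
r_xx = [1, 4, 3, 4, 12, 4, 3, 4, 1]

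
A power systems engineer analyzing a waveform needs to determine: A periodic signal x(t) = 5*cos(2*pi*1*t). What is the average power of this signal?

Average power of A*cos(wt) is A^2/2.
P = 5^2 / 2 = 25/2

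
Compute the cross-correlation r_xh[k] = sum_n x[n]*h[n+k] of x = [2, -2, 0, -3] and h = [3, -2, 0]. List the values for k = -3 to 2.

Both sequences indexed from 0 and zero outside their support.
Lags with overlap: k = -3 to 2.
  r_xh[-3] = x[3]*h[0] = -9
  r_xh[-2] = x[2]*h[0] + x[3]*h[1] = 6
  r_xh[-1] = x[1]*h[0] + x[2]*h[1] + x[3]*h[2] = -6
  r_xh[0] = x[0]*h[0] + x[1]*h[1] + x[2]*h[2] = 10
  r_xh[1] = x[0]*h[1] + x[1]*h[2] = -4
  r_xh[2] = x[0]*h[2] = 0
r_xh = [-9, 6, -6, 10, -4, 0] (for k = -3, ..., 2)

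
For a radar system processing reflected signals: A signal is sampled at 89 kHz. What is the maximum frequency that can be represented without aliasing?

The maximum frequency that can be represented without aliasing
is the Nyquist frequency: f_max = f_s / 2 = 89 kHz / 2 = 89/2 kHz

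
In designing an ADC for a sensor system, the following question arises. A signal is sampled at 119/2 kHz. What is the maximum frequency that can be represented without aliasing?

The maximum frequency that can be represented without aliasing
is the Nyquist frequency: f_max = f_s / 2 = 119/2 kHz / 2 = 119/4 kHz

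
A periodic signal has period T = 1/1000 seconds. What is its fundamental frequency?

The fundamental frequency is the reciprocal of the period.
f = 1/T = 1/(1/1000) = 1000 Hz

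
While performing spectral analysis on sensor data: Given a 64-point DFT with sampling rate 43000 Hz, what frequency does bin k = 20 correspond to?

The frequency of DFT bin k is: f_k = k * f_s / N
f_20 = 20 * 43000 / 64 = 26875/2 Hz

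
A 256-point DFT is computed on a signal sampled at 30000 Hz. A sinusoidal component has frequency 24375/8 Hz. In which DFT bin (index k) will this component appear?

DFT frequency resolution = f_s/N = 30000/256 = 1875/16 Hz
Bin index k = f_signal / resolution = 24375/8 / 1875/16 = 26
The signal frequency 24375/8 Hz falls in DFT bin k = 26.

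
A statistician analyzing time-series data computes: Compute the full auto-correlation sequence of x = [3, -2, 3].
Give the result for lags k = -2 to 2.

r_xx[k] = sum_m x[m]*x[m+k], indexed from 0, for k = -2 to 2:
  r_xx[-2] = x[2]*x[0] = 9
  r_xx[-1] = x[1]*x[0] + x[2]*x[1] = -12
  r_xx[0] = x[0]*x[0] + x[1]*x[1] + x[2]*x[2] = 22
  r_xx[1] = x[0]*x[1] + x[1]*x[2] = -12
  r_xx[2] = x[0]*x[2] = 9
r_xx = [9, -12, 22, -12, 9]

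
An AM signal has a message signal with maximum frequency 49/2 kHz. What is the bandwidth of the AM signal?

In AM (double-sideband), the bandwidth is twice the message frequency.
BW = 2 * f_m = 2 * 49/2 kHz = 49 kHz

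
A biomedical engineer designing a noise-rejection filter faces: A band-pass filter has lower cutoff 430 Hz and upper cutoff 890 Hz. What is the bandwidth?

Bandwidth = f_high - f_low
= 890 Hz - 430 Hz = 460 Hz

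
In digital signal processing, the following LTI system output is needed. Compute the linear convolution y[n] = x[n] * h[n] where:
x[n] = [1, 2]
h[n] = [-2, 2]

y[n] = sum_k x[k]*h[n-k]. Output length = len(x) + len(h) - 1 = 2 + 2 - 1 = 3.
y[0] = 1*-2 = -2
y[1] = 2*-2 + 1*2 = -2
y[2] = 2*2 = 4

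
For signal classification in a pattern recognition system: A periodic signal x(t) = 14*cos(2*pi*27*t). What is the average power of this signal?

Average power of A*cos(wt) is A^2/2.
P = 14^2 / 2 = 196/2 = 98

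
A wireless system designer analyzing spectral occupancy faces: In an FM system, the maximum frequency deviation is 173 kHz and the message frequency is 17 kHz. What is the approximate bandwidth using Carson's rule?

Carson's rule: BW = 2*(delta_f + f_m)
= 2*(173 + 17) kHz = 380 kHz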